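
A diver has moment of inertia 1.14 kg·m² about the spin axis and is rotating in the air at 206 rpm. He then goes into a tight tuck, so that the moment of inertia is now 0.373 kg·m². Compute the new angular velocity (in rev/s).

ω₂ ≈ 10.5 rev/s

No external torque acts about the spin axis, so angular momentum is conserved.
ω₂ = I₁ω₁ / I₂ = (1.140)(206 rpm) / (0.3730) = 629.6 rpm = 10.49 rev/s.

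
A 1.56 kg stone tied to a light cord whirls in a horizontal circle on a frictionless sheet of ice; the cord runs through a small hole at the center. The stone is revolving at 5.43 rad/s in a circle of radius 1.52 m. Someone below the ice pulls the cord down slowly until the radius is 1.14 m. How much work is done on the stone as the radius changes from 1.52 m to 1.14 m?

W ≈ 41.3 J

No torque about the axis ⇒ m r₁² ω₁ = m r₂² ω₂.
ω₂ = ω₁ (r₁/r₂)² = (5.43)(1.52/1.14)² = 9.653 rad/s.
W = ΔKE = ½m(v₂² − v₁²) = 41.33 J.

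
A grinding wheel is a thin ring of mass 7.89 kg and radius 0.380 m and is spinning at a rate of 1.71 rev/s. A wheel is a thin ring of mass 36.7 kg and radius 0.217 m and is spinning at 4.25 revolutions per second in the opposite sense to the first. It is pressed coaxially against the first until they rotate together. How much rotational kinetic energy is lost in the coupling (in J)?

ΔKE lost ≈ 481 J

The coupling torques are internal; angular momentum about the shared axis is conserved.
Moments of inertia: I_A = (7.89)(0.380)² = 1.139 kg·m²; I_B = (36.7)(0.217)² = 1.728 kg·m².
Taking A's sense as positive: L = (1.139)(1.71) − (1.728)(4.25) = -5.396 kg·m²·rev/s.
Combined I = 1.139 + 1.728 = 2.867 kg·m².
ω_f = L / I = -5.396 / 2.867 = -1.882 rev/s.
KE_i = ½ΣIω² = 681.9 J; KE_f = ½(2.867)(11.82)² = 200.5 J.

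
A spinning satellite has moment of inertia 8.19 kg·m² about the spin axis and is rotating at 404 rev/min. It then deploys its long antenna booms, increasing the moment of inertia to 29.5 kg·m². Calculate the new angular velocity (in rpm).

Angular momentum about the spin axis is conserved since the torque about it is zero.
ω₂ = I₁ω₁ / I₂ = (8.190)(404 rpm) / (29.50) = 112.2 rpm.

ω₂ ≈ 112 rpm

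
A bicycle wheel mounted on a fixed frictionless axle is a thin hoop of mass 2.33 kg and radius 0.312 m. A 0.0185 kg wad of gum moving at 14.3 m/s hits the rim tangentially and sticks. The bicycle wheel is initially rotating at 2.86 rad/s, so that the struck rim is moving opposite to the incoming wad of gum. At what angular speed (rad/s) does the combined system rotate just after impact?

|ω_f| ≈ 2.48 rad/s

About the axle the impulsive forces during the collision are internal, so angular momentum about that axis is conserved.
I_p = (2.33)(0.312)² = 0.2268 kg·m². Taking the sense of the wad of gum's angular momentum as positive, L_{wad} = m v R = (0.0185)(14.3)(0.312) = 0.08254 kg·m²/s.
L_i = −I_p ω_p + m v R = −(0.2268)(2.86) + 0.08254 = -0.5661 kg·m²/s.
After sticking, I_f = I_p + m R² = 0.2268 + (0.0185)(0.312)² = 0.2286 kg·m².
ω_f = L_i / I_f = -0.5661 / 0.2286 = -2.476 rad/s.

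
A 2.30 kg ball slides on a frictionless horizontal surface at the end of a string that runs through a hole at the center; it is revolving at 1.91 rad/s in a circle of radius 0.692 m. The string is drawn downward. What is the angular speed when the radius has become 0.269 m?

The constraining force is radial, so m r² ω about the center is conserved.
ω₂ = ω₁ (r₁/r₂)² = (1.91)(0.692/0.269)² = 12.64 rad/s.

ω₂ ≈ 12.6 rad/s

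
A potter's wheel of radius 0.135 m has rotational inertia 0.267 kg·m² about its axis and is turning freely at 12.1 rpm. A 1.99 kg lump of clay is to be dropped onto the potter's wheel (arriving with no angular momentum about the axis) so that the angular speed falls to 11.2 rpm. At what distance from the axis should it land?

No external torque acts about the axis; L_before = L_after.
I_p ω_i = (I_p + m r²) ω_f ⇒ m r² = I_p(ω_i/ω_f − 1) = 0.2670(12.1/11.2 − 1) = 0.02146 kg·m².
r = √(0.02146/1.99) = 0.1038 m.

r ≈ 0.104 m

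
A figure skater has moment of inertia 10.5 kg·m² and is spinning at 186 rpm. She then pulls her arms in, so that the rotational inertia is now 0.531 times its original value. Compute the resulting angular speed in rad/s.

Angular momentum about the spin axis is conserved since the torque about it is zero.
I₂ = 0.531 × 10.5 = 5.575 kg·m².
ω₂ = I₁ω₁ / I₂ = (10.50)(186 rpm) / (5.575) = 350.3 rpm = 36.68 rad/s.

ω₂ ≈ 36.7 rad/s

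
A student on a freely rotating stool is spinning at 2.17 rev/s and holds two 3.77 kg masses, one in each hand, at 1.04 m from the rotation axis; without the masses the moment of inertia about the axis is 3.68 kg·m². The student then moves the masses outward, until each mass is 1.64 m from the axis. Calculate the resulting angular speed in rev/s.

No external torque acts about the spin axis, so angular momentum is conserved.
I₁ = 3.68 + 2(3.77)(1.04)² = 11.84 kg·m²; I₂ = 3.68 + 2(3.77)(1.64)² = 23.96 kg·m².
ω₂ = I₁ω₁ / I₂ = (11.84)(2.17 rev/s) / (23.96) = 1.072 rev/s.

ω₂ ≈ 1.07 rev/s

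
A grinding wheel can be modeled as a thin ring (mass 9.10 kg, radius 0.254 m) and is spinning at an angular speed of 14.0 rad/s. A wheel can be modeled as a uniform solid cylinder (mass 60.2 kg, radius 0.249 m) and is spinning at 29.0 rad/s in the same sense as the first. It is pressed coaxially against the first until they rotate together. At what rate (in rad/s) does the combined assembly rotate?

|ω_f| ≈ 25.4 rad/s

The coupling torques are internal; angular momentum about the shared axis is conserved.
Moments of inertia: I_A = (9.10)(0.254)² = 0.5871 kg·m²; I_B = ½(60.2)(0.249)² = 1.866 kg·m².
Taking A's sense as positive: L = (0.5871)(14.0) + (1.866)(29.0) = 62.34 kg·m²·rad/s.
Combined I = 0.5871 + 1.866 = 2.453 kg·m².
ω_f = L / I = 62.34 / 2.453 = 25.41 rad/s.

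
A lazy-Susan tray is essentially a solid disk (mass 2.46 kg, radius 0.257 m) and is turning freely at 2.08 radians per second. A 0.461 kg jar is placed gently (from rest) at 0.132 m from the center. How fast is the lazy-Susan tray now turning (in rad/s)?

ω_f ≈ 1.89 rad/s

The added mass arrives with no angular momentum about the center, and any external torque about the center is negligible, so the system's angular momentum is conserved.
I_p = ½(2.46)(0.257)² = 0.08124 kg·m².
Added inertia Σmr² = (0.461)(0.132)² = 0.008032 kg·m²; I_f = 0.08124 + 0.008032 = 0.08927 kg·m².
ω_f = I_p ω_i / I_f = (0.08124)(2.08) / 0.08927 = 1.893 rad/s.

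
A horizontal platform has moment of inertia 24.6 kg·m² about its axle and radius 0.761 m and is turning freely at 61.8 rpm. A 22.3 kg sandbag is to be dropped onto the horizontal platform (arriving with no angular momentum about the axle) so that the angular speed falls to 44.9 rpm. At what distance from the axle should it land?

r ≈ 0.644 m

The added mass arrives with no angular momentum about the axle, and any external torque about the axle is negligible, so the system's angular momentum is conserved.
I_p ω_i = (I_p + m r²) ω_f ⇒ m r² = I_p(ω_i/ω_f − 1) = 24.60(61.8/44.9 − 1) = 9.259 kg·m².
r = √(9.259/22.3) = 0.6444 m.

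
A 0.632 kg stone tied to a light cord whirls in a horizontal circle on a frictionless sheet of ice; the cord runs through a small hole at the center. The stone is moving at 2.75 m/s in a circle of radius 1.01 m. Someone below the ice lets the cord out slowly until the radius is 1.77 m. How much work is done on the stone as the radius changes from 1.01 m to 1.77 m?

W ≈ -1.61 J

Central (radial) force ⇒ zero torque about the center ⇒ m v r is constant.
v₂ = v₁ r₁ / r₂ = (2.75)(1.01) / (1.77) = 1.569 m/s.
W = ΔKE = ½m(v₂² − v₁²) = -1.612 J.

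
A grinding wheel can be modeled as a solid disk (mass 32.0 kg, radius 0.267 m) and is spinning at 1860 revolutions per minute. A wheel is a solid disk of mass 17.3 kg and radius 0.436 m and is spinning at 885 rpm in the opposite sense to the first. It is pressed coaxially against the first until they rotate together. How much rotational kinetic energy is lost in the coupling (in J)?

ΔKE lost ≈ 27800 J

The coupling torques are internal; angular momentum about the shared axis is conserved.
Moments of inertia: I_A = ½(32.0)(0.267)² = 1.141 kg·m²; I_B = ½(17.3)(0.436)² = 1.644 kg·m².
Taking A's sense as positive: L = (1.141)(1860) − (1.644)(885) = 666.3 kg·m²·rpm.
Combined I = 1.141 + 1.644 = 2.785 kg·m².
ω_f = L / I = 666.3 / 2.785 = 239.3 rpm.
KE_i = ½ΣIω² = 28700 J; KE_f = ½(2.785)(25.06)² = 874.1 J.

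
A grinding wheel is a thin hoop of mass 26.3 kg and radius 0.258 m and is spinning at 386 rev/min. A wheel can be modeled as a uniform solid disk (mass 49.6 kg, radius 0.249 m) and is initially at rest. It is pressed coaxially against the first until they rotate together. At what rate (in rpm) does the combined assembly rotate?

No external torque acts about the common axis, so total angular momentum is conserved.
Moments of inertia: I_A = (26.3)(0.258)² = 1.751 kg·m²; I_B = ½(49.6)(0.249)² = 1.538 kg·m².
Taking A's sense as positive: L = (1.751)(386) = 675.7 kg·m²·rpm.
Combined I = 1.751 + 1.538 = 3.288 kg·m².
ω_f = L / I = 675.7 / 3.288 = 205.5 rpm.

|ω_f| ≈ 206 rpm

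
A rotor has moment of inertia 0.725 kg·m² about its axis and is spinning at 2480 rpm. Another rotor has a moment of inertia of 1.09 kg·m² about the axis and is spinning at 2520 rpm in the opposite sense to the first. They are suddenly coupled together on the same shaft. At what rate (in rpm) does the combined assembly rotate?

The coupling torques are internal; angular momentum about the shared axis is conserved.
Taking A's sense as positive: L = (0.7250)(2480) − (1.090)(2520) = -948.8 kg·m²·rpm.
Combined I = 0.7250 + 1.090 = 1.815 kg·m².
ω_f = L / I = -948.8 / 1.815 = -522.8 rpm.

|ω_f| ≈ 523 rpm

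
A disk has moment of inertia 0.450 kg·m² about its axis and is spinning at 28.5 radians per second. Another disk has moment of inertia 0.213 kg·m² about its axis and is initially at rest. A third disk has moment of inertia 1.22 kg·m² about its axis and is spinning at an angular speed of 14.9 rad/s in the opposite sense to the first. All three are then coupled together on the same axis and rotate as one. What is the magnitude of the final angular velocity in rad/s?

|ω_f| ≈ 2.84 rad/s

The coupling torques are internal; angular momentum about the shared axis is conserved.
Taking A's sense as positive: L = (0.4500)(28.5) − (1.220)(14.9) = -5.353 kg·m²·rad/s.
Combined I = 0.4500 + 0.2130 + 1.220 = 1.883 kg·m².
ω_f = L / I = -5.353 / 1.883 = -2.843 rad/s.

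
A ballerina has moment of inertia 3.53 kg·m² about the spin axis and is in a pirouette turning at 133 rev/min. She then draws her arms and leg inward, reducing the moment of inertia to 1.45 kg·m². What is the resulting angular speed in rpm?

ω₂ ≈ 324 rpm

With no external torque about the axis, L is conserved: I₁ω₁ = I₂ω₂.
ω₂ = I₁ω₁ / I₂ = (3.530)(133 rpm) / (1.450) = 323.8 rpm.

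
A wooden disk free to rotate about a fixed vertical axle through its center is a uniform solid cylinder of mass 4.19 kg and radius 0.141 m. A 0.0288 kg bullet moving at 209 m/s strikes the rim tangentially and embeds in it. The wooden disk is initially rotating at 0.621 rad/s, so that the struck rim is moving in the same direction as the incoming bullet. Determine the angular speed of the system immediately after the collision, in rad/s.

|ω_f| ≈ 20.7 rad/s

About the axle the impulsive forces during the collision are internal, so angular momentum about that axis is conserved.
I_p = ½(4.19)(0.141)² = 0.04165 kg·m². Taking the sense of the bullet's angular momentum as positive, L_{bullet} = m v R = (0.0288)(209)(0.141) = 0.8487 kg·m²/s.
L_i = +I_p ω_p + m v R = +(0.04165)(0.621) + 0.8487 = 0.8746 kg·m²/s.
After sticking, I_f = I_p + m R² = 0.04165 + (0.0288)(0.141)² = 0.04222 kg·m².
ω_f = L_i / I_f = 0.8746 / 0.04222 = 20.71 rad/s.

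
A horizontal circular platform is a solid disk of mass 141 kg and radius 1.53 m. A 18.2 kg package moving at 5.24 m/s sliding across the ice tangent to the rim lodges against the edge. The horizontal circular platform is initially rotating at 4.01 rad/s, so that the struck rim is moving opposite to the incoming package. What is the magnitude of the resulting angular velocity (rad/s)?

The axle reaction passes through the central axle and exerts no torque about it; angular momentum about the central axle is conserved through the impact.
I_p = ½(141)(1.53)² = 165.0 kg·m². Taking the sense of the package's angular momentum as positive, L_{package} = m v R = (18.2)(5.24)(1.53) = 145.9 kg·m²/s.
L_i = −I_p ω_p + m v R = −(165.0)(4.01) + 145.9 = -515.9 kg·m²/s.
After sticking, I_f = I_p + m R² = 165.0 + (18.2)(1.53)² = 207.6 kg·m².
ω_f = L_i / I_f = -515.9 / 207.6 = -2.484 rad/s.

|ω_f| ≈ 2.48 rad/s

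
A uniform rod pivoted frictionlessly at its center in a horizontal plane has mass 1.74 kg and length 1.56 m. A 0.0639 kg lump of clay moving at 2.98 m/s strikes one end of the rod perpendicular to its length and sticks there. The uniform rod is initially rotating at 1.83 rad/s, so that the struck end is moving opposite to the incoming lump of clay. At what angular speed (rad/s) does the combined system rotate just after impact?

About the pivot the impulsive forces during the collision are internal, so angular momentum about that axis is conserved.
I_p = (1/12)(1.74)(1.56)² = 0.3529 kg·m². Taking the sense of the lump of clay's angular momentum as positive, L_{lump} = m v R = (0.0639)(2.98)(1.56/2) = 0.1485 kg·m²/s.
L_i = −I_p ω_p + m v R = −(0.3529)(1.83) + 0.1485 = -0.4972 kg·m²/s.
After sticking, I_f = I_p + m R² = 0.3529 + (0.0639)(1.56/2)² = 0.3917 kg·m².
ω_f = L_i / I_f = -0.4972 / 0.3917 = -1.269 rad/s.

|ω_f| ≈ 1.27 rad/s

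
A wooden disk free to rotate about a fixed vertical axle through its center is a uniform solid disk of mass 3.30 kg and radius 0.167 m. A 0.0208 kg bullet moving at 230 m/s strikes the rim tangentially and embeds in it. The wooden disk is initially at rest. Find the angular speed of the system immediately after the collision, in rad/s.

|ω_f| ≈ 17.1 rad/s

The axle reaction passes through the axle and exerts no torque about it; angular momentum about the axle is conserved through the impact.
I_p = ½(3.30)(0.167)² = 0.04602 kg·m². Taking the sense of the bullet's angular momentum as positive, L_{bullet} = m v R = (0.0208)(230)(0.167) = 0.7989 kg·m²/s.
L_i = 0 + 0.7989 = 0.7989 kg·m²/s.
After sticking, I_f = I_p + m R² = 0.04602 + (0.0208)(0.167)² = 0.04660 kg·m².
ω_f = L_i / I_f = 0.7989 / 0.04660 = 17.15 rad/s.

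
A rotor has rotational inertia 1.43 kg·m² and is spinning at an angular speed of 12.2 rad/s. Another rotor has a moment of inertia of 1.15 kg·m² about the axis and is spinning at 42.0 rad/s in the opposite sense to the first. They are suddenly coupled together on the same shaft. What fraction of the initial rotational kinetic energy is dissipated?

fraction ≈ 0.835

The coupling torques are internal; angular momentum about the shared axis is conserved.
Taking A's sense as positive: L = (1.430)(12.2) − (1.150)(42.0) = -30.85 kg·m²·rad/s.
Combined I = 1.430 + 1.150 = 2.580 kg·m².
ω_f = L / I = -30.85 / 2.580 = -11.96 rad/s.
KE_i = ½ΣIω² = 1121 J; KE_f = ½(2.580)(11.96)² = 184.5 J.
Fraction dissipated = (KE_i − KE_f)/KE_i = 0.8354.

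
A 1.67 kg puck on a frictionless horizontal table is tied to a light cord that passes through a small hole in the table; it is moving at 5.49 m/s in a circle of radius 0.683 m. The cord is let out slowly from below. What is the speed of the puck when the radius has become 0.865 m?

The only horizontal force on the mass is along the cord (radial), so it exerts no torque about the hole and angular momentum m v r is conserved.
v₂ = v₁ r₁ / r₂ = (5.49)(0.683) / (0.865) = 4.335 m/s.

v₂ ≈ 4.33 m/s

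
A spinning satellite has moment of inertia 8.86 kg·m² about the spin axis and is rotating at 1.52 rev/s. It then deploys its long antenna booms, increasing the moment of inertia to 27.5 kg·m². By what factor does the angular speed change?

Angular momentum about the spin axis is conserved since the torque about it is zero.
ω₂/ω₁ = I₁/I₂ = 8.860 / 27.50 = 0.3222.

ω₂/ω₁ ≈ 0.322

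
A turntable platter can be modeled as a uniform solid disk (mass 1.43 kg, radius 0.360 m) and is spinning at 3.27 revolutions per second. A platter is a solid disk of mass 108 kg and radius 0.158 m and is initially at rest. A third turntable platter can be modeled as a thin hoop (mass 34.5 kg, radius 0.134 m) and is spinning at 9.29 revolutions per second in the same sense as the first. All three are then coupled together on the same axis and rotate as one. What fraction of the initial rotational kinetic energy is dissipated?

No external torque acts about the common axis, so total angular momentum is conserved.
Moments of inertia: I_A = ½(1.43)(0.360)² = 0.09266 kg·m²; I_B = ½(108)(0.158)² = 1.348 kg·m²; I_C = (34.5)(0.134)² = 0.6195 kg·m².
Taking A's sense as positive: L = (0.09266)(3.27) + (0.6195)(9.29) = 6.058 kg·m²·rev/s.
Combined I = 0.09266 + 1.348 + 0.6195 = 2.060 kg·m².
ω_f = L / I = 6.058 / 2.060 = 2.940 rev/s.
KE_i = ½ΣIω² = 1075 J; KE_f = ½(2.060)(18.48)² = 351.6 J.
Fraction dissipated = (KE_i − KE_f)/KE_i = 0.6729.

fraction ≈ 0.673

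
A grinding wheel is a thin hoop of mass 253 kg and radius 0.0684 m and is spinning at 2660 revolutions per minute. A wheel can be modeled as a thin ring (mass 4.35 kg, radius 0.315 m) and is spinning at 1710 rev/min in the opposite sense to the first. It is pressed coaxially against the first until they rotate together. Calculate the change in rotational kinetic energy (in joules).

ΔKE ≈ -33100 J

No external torque acts about the common axis, so total angular momentum is conserved.
Moments of inertia: I_A = (253)(0.0684)² = 1.184 kg·m²; I_B = (4.35)(0.315)² = 0.4316 kg·m².
Taking A's sense as positive: L = (1.184)(2660) − (0.4316)(1710) = 2410 kg·m²·rpm.
Combined I = 1.184 + 0.4316 = 1.615 kg·m².
ω_f = L / I = 2410 / 1.615 = 1492 rpm.
KE_i = ½ΣIω² = 52840 J; KE_f = ½(1.615)(156.3)² = 19720 J.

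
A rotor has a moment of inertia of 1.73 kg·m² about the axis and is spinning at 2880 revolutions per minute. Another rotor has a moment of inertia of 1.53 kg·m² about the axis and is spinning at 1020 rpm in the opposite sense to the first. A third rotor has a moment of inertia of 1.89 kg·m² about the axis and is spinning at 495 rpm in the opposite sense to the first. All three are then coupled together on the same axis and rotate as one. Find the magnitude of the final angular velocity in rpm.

The coupling torques are internal; angular momentum about the shared axis is conserved.
Taking A's sense as positive: L = (1.730)(2880) − (1.530)(1020) − (1.890)(495) = 2486 kg·m²·rpm.
Combined I = 1.730 + 1.530 + 1.890 = 5.150 kg·m².
ω_f = L / I = 2486 / 5.150 = 482.8 rpm.

|ω_f| ≈ 483 rpm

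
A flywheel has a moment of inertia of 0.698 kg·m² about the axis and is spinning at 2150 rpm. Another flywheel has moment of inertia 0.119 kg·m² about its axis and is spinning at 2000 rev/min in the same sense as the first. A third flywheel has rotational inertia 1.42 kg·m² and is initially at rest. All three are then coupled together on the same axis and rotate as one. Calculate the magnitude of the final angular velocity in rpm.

The coupling torques are internal; angular momentum about the shared axis is conserved.
Taking A's sense as positive: L = (0.6980)(2150) + (0.1190)(2000) = 1739 kg·m²·rpm.
Combined I = 0.6980 + 0.1190 + 1.420 = 2.237 kg·m².
ω_f = L / I = 1739 / 2.237 = 777.2 rpm.

|ω_f| ≈ 777 rpm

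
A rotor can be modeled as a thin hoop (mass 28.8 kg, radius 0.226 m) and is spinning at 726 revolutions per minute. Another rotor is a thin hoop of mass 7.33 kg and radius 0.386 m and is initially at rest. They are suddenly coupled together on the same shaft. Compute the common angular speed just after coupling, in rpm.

|ω_f| ≈ 417 rpm

The coupling torques are internal; angular momentum about the shared axis is conserved.
Moments of inertia: I_A = (28.8)(0.226)² = 1.471 kg·m²; I_B = (7.33)(0.386)² = 1.092 kg·m².
Taking A's sense as positive: L = (1.471)(726) = 1068 kg·m²·rpm.
Combined I = 1.471 + 1.092 = 2.563 kg·m².
ω_f = L / I = 1068 / 2.563 = 416.7 rpm.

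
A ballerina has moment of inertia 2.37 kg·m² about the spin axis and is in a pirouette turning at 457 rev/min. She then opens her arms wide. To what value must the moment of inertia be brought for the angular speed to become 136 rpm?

With no external torque about the axis, L is conserved: I₁ω₁ = I₂ω₂.
I₂ = I₁ω₁ / ω₂ = (2.37)(457) / (136) = 7.964 kg·m².

I₂ ≈ 7.96 kg·m²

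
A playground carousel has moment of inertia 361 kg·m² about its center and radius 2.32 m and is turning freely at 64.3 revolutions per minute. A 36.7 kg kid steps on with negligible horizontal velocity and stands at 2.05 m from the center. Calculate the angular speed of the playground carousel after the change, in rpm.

ω_f ≈ 45.1 rpm

No external torque acts about the center; L_before = L_after.
Added inertia Σmr² = (36.7)(2.05)² = 154.2 kg·m²; I_f = 361.0 + 154.2 = 515.2 kg·m².
ω_f = I_p ω_i / I_f = (361.0)(64.3) / 515.2 = 45.05 rpm.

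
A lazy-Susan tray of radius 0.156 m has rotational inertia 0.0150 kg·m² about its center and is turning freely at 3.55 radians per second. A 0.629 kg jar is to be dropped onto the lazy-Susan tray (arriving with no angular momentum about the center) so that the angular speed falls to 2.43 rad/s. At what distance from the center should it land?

r ≈ 0.105 m

The added mass arrives with no angular momentum about the center, and any external torque about the center is negligible, so the system's angular momentum is conserved.
I_p ω_i = (I_p + m r²) ω_f ⇒ m r² = I_p(ω_i/ω_f − 1) = 0.01500(3.55/2.43 − 1) = 0.006914 kg·m².
r = √(0.006914/0.629) = 0.1048 m.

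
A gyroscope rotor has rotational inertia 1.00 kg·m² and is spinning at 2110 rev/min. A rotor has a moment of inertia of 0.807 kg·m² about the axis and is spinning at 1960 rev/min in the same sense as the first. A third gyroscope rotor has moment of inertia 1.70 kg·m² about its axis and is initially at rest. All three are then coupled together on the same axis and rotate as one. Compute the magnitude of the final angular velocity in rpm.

No external torque acts about the common axis, so total angular momentum is conserved.
Taking A's sense as positive: L = (1.000)(2110) + (0.8070)(1960) = 3692 kg·m²·rpm.
Combined I = 1.000 + 0.8070 + 1.700 = 3.507 kg·m².
ω_f = L / I = 3692 / 3.507 = 1053 rpm.

|ω_f| ≈ 1050 rpm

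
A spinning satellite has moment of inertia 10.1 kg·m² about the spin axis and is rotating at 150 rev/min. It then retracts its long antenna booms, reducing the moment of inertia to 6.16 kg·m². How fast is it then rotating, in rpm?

Angular momentum about the spin axis is conserved since the torque about it is zero.
ω₂ = I₁ω₁ / I₂ = (10.10)(150 rpm) / (6.160) = 245.9 rpm.

ω₂ ≈ 246 rpm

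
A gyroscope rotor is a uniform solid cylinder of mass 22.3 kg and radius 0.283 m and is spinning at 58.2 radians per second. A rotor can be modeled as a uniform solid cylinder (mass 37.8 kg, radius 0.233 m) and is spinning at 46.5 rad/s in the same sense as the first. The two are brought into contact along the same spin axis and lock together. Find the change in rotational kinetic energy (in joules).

ΔKE ≈ -32.7 J

No external torque acts about the common axis, so total angular momentum is conserved.
Moments of inertia: I_A = ½(22.3)(0.283)² = 0.8930 kg·m²; I_B = ½(37.8)(0.233)² = 1.026 kg·m².
Taking A's sense as positive: L = (0.8930)(58.2) + (1.026)(46.5) = 99.68 kg·m²·rad/s.
Combined I = 0.8930 + 1.026 = 1.919 kg·m².
ω_f = L / I = 99.68 / 1.919 = 51.94 rad/s.
KE_i = ½ΣIω² = 2622 J; KE_f = ½(1.919)(51.94)² = 2589 J.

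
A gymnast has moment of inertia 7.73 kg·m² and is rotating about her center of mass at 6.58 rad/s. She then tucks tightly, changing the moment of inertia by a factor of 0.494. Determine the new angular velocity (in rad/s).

With no external torque about the axis, L is conserved: I₁ω₁ = I₂ω₂.
I₂ = 0.494 × 7.73 = 3.819 kg·m².
ω₂ = I₁ω₁ / I₂ = (7.730)(6.58 rad/s) / (3.819) = 13.32 rad/s.

ω₂ ≈ 13.3 rad/s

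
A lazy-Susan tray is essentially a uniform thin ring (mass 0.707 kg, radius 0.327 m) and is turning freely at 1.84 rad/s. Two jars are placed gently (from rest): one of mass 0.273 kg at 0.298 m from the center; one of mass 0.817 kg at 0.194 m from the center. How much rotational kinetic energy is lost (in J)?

The added mass arrives with no angular momentum about the center, and any external torque about the center is negligible, so the system's angular momentum is conserved.
I_p = (0.707)(0.327)² = 0.07560 kg·m².
Added inertia Σmr² = (0.273)(0.298)² + (0.817)(0.194)² = 0.05499 kg·m²; I_f = 0.07560 + 0.05499 = 0.1306 kg·m².
ω_f = I_p ω_i / I_f = (0.07560)(1.84) / 0.1306 = 1.065 rad/s.
KE_i = ½(0.07560)(1.840 rad/s)² = 0.1280 J; KE_f = ½(0.1306)(1.065)² = 0.07408 J.

energy lost ≈ 0.0539 J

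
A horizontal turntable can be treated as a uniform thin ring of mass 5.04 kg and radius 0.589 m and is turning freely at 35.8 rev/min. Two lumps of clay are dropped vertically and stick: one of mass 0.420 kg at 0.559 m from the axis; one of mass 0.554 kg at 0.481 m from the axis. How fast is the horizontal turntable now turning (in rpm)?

The added mass arrives with no angular momentum about the axis, and any external torque about the axis is negligible, so the system's angular momentum is conserved.
I_p = (5.04)(0.589)² = 1.748 kg·m².
Added inertia Σmr² = (0.420)(0.559)² + (0.554)(0.481)² = 0.2594 kg·m²; I_f = 1.748 + 0.2594 = 2.008 kg·m².
ω_f = I_p ω_i / I_f = (1.748)(35.8) / 2.008 = 31.17 rpm.

ω_f ≈ 31.2 rpm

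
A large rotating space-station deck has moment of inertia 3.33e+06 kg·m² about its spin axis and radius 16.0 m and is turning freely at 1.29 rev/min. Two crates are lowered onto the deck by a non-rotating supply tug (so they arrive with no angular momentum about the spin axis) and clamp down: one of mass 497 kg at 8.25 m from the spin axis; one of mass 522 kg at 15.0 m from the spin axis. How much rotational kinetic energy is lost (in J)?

energy lost ≈ 1320 J

No external torque acts about the spin axis; L_before = L_after.
Added inertia Σmr² = (497)(8.25)² + (522)(15.0)² = 1.513e+05 kg·m²; I_f = 3.330e+06 + 1.513e+05 = 3.481e+06 kg·m².
ω_f = I_p ω_i / I_f = (3.330e+06)(1.29) / 3.481e+06 = 1.234 rpm.
KE_i = ½(3.330e+06)(0.1351 rad/s)² = 30380 J; KE_f = ½(3.481e+06)(0.1292)² = 29060 J.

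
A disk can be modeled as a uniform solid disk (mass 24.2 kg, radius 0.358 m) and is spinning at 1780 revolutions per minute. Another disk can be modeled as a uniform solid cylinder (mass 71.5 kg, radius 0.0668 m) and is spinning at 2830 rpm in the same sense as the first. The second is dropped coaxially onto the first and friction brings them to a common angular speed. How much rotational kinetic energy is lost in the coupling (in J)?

ΔKE lost ≈ 874 J

No external torque acts about the common axis, so total angular momentum is conserved.
Moments of inertia: I_A = ½(24.2)(0.358)² = 1.551 kg·m²; I_B = ½(71.5)(0.0668)² = 0.1595 kg·m².
Taking A's sense as positive: L = (1.551)(1780) + (0.1595)(2830) = 3212 kg·m²·rpm.
Combined I = 1.551 + 0.1595 = 1.710 kg·m².
ω_f = L / I = 3212 / 1.710 = 1878 rpm.
KE_i = ½ΣIω² = 33950 J; KE_f = ½(1.710)(196.7)² = 33070 J.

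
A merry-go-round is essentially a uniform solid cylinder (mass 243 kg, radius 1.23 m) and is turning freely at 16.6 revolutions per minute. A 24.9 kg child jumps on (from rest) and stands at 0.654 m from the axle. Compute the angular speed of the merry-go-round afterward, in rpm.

ω_f ≈ 15.7 rpm

No external torque acts about the axle; L_before = L_after.
I_p = ½(243)(1.23)² = 183.8 kg·m².
Added inertia Σmr² = (24.9)(0.654)² = 10.65 kg·m²; I_f = 183.8 + 10.65 = 194.5 kg·m².
ω_f = I_p ω_i / I_f = (183.8)(16.6) / 194.5 = 15.69 rpm.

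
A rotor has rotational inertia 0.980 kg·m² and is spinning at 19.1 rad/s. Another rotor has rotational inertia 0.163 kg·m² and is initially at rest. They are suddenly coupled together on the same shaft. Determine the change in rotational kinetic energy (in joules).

ΔKE ≈ -25.5 J

The coupling torques are internal; angular momentum about the shared axis is conserved.
Taking A's sense as positive: L = (0.9800)(19.1) = 18.72 kg·m²·rad/s.
Combined I = 0.9800 + 0.1630 = 1.143 kg·m².
ω_f = L / I = 18.72 / 1.143 = 16.38 rad/s.
KE_i = ½ΣIω² = 178.8 J; KE_f = ½(1.143)(16.38)² = 153.3 J.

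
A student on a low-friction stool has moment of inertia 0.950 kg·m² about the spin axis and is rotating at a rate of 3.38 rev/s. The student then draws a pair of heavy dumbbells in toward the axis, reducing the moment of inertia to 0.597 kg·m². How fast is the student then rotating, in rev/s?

ω₂ ≈ 5.38 rev/s

With no external torque about the axis, L is conserved: I₁ω₁ = I₂ω₂.
ω₂ = I₁ω₁ / I₂ = (0.9500)(3.38 rev/s) / (0.5970) = 5.379 rev/s.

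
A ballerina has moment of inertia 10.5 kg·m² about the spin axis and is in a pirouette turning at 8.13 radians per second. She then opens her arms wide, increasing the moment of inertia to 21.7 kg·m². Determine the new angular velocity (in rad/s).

No external torque acts about the spin axis, so angular momentum is conserved.
ω₂ = I₁ω₁ / I₂ = (10.50)(8.13 rad/s) / (21.70) = 3.934 rad/s.

ω₂ ≈ 3.93 rad/s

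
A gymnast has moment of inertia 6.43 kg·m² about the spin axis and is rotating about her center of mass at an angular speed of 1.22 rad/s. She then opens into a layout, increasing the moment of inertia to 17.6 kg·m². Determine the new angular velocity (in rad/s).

ω₂ ≈ 0.446 rad/s

With no external torque about the axis, L is conserved: I₁ω₁ = I₂ω₂.
ω₂ = I₁ω₁ / I₂ = (6.430)(1.22 rad/s) / (17.60) = 0.4457 rad/s.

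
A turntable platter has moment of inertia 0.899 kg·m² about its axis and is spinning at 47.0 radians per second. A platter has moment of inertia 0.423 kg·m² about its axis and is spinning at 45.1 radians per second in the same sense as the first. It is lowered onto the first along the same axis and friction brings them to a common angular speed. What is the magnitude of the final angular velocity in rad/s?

No external torque acts about the common axis, so total angular momentum is conserved.
Taking A's sense as positive: L = (0.8990)(47.0) + (0.4230)(45.1) = 61.33 kg·m²·rad/s.
Combined I = 0.8990 + 0.4230 = 1.322 kg·m².
ω_f = L / I = 61.33 / 1.322 = 46.39 rad/s.

|ω_f| ≈ 46.4 rad/s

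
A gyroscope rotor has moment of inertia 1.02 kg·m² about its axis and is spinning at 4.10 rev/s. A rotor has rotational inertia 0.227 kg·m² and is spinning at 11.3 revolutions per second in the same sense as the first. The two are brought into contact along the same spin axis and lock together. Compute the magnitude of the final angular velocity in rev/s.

|ω_f| ≈ 5.41 rev/s

The coupling torques are internal; angular momentum about the shared axis is conserved.
Taking A's sense as positive: L = (1.020)(4.10) + (0.2270)(11.3) = 6.747 kg·m²·rev/s.
Combined I = 1.020 + 0.2270 = 1.247 kg·m².
ω_f = L / I = 6.747 / 1.247 = 5.411 rev/s.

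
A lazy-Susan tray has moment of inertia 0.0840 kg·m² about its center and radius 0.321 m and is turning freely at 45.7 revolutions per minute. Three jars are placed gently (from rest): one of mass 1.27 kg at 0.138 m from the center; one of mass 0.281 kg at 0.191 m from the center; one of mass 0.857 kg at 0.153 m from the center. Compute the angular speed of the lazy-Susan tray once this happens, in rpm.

ω_f ≈ 27.7 rpm

No external torque acts about the center; L_before = L_after.
Added inertia Σmr² = (1.27)(0.138)² + (0.281)(0.191)² + (0.857)(0.153)² = 0.05450 kg·m²; I_f = 0.08400 + 0.05450 = 0.1385 kg·m².
ω_f = I_p ω_i / I_f = (0.08400)(45.7) / 0.1385 = 27.72 rpm.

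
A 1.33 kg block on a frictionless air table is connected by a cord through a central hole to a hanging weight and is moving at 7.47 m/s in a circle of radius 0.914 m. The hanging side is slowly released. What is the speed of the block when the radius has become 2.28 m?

v₂ ≈ 2.99 m/s

Central (radial) force ⇒ zero torque about the center ⇒ m v r is constant.
v₂ = v₁ r₁ / r₂ = (7.47)(0.914) / (2.28) = 2.995 m/s.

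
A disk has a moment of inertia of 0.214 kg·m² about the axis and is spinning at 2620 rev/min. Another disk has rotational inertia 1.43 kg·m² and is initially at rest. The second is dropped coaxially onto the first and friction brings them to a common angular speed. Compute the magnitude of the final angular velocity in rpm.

|ω_f| ≈ 341 rpm

No external torque acts about the common axis, so total angular momentum is conserved.
Taking A's sense as positive: L = (0.2140)(2620) = 560.7 kg·m²·rpm.
Combined I = 0.2140 + 1.430 = 1.644 kg·m².
ω_f = L / I = 560.7 / 1.644 = 341.0 rpm.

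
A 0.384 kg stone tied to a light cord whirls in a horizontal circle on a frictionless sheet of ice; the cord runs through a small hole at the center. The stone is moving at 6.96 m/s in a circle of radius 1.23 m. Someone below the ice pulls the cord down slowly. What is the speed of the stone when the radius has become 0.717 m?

v₂ ≈ 11.9 m/s

Central (radial) force ⇒ zero torque about the center ⇒ m v r is constant.
v₂ = v₁ r₁ / r₂ = (6.96)(1.23) / (0.717) = 11.94 m/s.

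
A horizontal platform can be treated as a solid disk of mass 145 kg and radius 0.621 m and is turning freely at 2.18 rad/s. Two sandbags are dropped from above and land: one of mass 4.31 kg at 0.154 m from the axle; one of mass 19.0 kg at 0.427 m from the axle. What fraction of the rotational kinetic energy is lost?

No external torque acts about the axle; L_before = L_after.
I_p = ½(145)(0.621)² = 27.96 kg·m².
Added inertia Σmr² = (4.31)(0.154)² + (19.0)(0.427)² = 3.566 kg·m²; I_f = 27.96 + 3.566 = 31.53 kg·m².
ω_f = I_p ω_i / I_f = (27.96)(2.18) / 31.53 = 1.933 rad/s.
KE_i = ½(27.96)(2.180 rad/s)² = 66.44 J; KE_f = ½(31.53)(1.933)² = 58.92 J.
Fraction lost = 0.1131.

fraction ≈ 0.113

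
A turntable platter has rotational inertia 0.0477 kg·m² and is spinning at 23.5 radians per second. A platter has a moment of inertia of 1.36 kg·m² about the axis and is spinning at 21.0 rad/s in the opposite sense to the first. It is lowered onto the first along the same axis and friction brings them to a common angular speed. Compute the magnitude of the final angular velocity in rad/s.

|ω_f| ≈ 19.5 rad/s

No external torque acts about the common axis, so total angular momentum is conserved.
Taking A's sense as positive: L = (0.04770)(23.5) − (1.360)(21.0) = -27.44 kg·m²·rad/s.
Combined I = 0.04770 + 1.360 = 1.408 kg·m².
ω_f = L / I = -27.44 / 1.408 = -19.49 rad/s.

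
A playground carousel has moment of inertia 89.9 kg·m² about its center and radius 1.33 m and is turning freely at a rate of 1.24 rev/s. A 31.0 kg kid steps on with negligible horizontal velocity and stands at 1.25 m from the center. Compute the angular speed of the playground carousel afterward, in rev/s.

ω_f ≈ 0.806 rev/s

No external torque acts about the center; L_before = L_after.
Added inertia Σmr² = (31.0)(1.25)² = 48.44 kg·m²; I_f = 89.90 + 48.44 = 138.3 kg·m².
ω_f = I_p ω_i / I_f = (89.90)(1.24) / 138.3 = 0.8058 rev/s.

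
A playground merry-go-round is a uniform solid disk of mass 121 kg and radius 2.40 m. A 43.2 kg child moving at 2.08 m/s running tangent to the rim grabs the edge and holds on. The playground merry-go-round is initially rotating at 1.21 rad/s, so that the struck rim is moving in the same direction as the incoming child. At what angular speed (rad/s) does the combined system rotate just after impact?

|ω_f| ≈ 1.07 rad/s

The axle reaction passes through the axle and exerts no torque about it; angular momentum about the axle is conserved through the impact.
I_p = ½(121)(2.40)² = 348.5 kg·m². Taking the sense of the child's angular momentum as positive, L_{child} = m v R = (43.2)(2.08)(2.40) = 215.7 kg·m²/s.
L_i = +I_p ω_p + m v R = +(348.5)(1.21) + 215.7 = 637.3 kg·m²/s.
After sticking, I_f = I_p + m R² = 348.5 + (43.2)(2.40)² = 597.3 kg·m².
ω_f = L_i / I_f = 637.3 / 597.3 = 1.067 rad/s.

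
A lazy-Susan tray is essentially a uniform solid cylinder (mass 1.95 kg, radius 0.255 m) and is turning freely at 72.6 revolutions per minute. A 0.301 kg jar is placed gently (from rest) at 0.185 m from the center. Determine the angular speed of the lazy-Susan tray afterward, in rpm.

No external torque acts about the center; L_before = L_after.
I_p = ½(1.95)(0.255)² = 0.06340 kg·m².
Added inertia Σmr² = (0.301)(0.185)² = 0.01030 kg·m²; I_f = 0.06340 + 0.01030 = 0.07370 kg·m².
ω_f = I_p ω_i / I_f = (0.06340)(72.6) / 0.07370 = 62.45 rpm.

ω_f ≈ 62.5 rpm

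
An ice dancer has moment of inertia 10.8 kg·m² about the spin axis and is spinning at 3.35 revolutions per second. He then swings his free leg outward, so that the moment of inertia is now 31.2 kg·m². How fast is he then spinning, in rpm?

No external torque acts about the spin axis, so angular momentum is conserved.
ω₂ = I₁ω₁ / I₂ = (10.80)(3.35 rev/s) / (31.20) = 1.160 rev/s = 69.58 rpm.

ω₂ ≈ 69.6 rpm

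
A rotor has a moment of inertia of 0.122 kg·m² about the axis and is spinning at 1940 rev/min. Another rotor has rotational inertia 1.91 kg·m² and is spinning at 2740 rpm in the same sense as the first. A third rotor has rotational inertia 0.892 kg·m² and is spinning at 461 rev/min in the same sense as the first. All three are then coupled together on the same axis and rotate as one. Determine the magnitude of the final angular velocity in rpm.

|ω_f| ≈ 2010 rpm

The coupling torques are internal; angular momentum about the shared axis is conserved.
Taking A's sense as positive: L = (0.1220)(1940) + (1.910)(2740) + (0.8920)(461) = 5881 kg·m²·rpm.
Combined I = 0.1220 + 1.910 + 0.8920 = 2.924 kg·m².
ω_f = L / I = 5881 / 2.924 = 2011 rpm.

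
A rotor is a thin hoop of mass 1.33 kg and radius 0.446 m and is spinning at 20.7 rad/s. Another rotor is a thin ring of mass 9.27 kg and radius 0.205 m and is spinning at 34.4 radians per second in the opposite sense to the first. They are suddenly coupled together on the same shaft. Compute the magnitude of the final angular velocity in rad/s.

No external torque acts about the common axis, so total angular momentum is conserved.
Moments of inertia: I_A = (1.33)(0.446)² = 0.2646 kg·m²; I_B = (9.27)(0.205)² = 0.3896 kg·m².
Taking A's sense as positive: L = (0.2646)(20.7) − (0.3896)(34.4) = -7.925 kg·m²·rad/s.
Combined I = 0.2646 + 0.3896 = 0.6541 kg·m².
ω_f = L / I = -7.925 / 0.6541 = -12.12 rad/s.

|ω_f| ≈ 12.1 rad/s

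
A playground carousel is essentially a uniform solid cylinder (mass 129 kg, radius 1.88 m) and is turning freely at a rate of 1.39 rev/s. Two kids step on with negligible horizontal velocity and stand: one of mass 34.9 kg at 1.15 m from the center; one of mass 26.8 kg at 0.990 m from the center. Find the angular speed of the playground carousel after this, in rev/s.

ω_f ≈ 1.05 rev/s

No external torque acts about the center; L_before = L_after.
I_p = ½(129)(1.88)² = 228.0 kg·m².
Added inertia Σmr² = (34.9)(1.15)² + (26.8)(0.990)² = 72.42 kg·m²; I_f = 228.0 + 72.42 = 300.4 kg·m².
ω_f = I_p ω_i / I_f = (228.0)(1.39) / 300.4 = 1.055 rev/s.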